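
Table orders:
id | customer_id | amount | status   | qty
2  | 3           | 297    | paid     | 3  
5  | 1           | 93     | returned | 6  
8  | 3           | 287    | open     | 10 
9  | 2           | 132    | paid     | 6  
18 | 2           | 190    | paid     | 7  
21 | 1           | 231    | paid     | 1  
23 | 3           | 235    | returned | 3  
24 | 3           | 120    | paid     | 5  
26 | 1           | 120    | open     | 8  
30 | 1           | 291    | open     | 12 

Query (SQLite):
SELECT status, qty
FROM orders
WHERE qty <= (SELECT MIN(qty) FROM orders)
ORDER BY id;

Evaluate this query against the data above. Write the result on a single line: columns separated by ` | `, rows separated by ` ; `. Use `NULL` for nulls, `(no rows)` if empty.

paid | 1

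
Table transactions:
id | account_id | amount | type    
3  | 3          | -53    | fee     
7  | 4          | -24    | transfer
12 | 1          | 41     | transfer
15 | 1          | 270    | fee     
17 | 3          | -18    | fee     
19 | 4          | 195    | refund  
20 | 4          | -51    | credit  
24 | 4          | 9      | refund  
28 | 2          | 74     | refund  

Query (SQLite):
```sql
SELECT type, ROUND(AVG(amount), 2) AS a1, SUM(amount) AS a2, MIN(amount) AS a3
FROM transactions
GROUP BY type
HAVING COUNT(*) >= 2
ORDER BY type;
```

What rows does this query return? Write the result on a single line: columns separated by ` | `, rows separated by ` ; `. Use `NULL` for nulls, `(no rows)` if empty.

fee | 66.33 | 199 | -53 ; refund | 92.67 | 278 | 9 ; transfer | 8.5 | 17 | -24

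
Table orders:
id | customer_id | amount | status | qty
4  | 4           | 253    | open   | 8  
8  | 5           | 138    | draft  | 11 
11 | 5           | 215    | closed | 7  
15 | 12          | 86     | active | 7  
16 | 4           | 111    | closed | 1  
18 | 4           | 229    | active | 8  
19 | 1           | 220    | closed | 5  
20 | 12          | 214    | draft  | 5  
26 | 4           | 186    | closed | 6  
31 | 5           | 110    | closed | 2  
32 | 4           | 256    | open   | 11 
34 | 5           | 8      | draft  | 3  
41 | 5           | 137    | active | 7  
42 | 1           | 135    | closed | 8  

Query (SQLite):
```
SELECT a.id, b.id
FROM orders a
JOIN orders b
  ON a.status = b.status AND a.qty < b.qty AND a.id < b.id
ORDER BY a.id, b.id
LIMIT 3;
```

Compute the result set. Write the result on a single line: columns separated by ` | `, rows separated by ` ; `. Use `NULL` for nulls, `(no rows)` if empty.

4 | 32 ; 11 | 42 ; 15 | 18

Pairs (a,b) with same status, a.qty < b.qty, a.id < b.id.
status groups: active:{15,18,41} closed:{11,16,19,26,31,42} draft:{8,20,34} open:{4,32}
Ordered by (a.id, b.id); first 3.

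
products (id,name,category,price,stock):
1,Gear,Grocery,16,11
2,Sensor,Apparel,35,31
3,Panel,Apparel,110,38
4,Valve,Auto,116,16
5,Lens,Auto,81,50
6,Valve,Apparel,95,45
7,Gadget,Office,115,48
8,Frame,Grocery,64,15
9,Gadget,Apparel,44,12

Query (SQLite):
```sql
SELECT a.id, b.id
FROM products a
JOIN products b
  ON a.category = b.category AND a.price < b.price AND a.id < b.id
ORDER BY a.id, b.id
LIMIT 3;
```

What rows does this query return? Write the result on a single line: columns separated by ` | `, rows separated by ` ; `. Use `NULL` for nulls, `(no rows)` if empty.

1 | 8 ; 2 | 3 ; 2 | 6

Pairs (a,b) with same category, a.price < b.price, a.id < b.id.
category groups: Apparel:{2,3,6,9} Auto:{4,5} Grocery:{1,8} Office:{7}
Ordered by (a.id, b.id); first 3.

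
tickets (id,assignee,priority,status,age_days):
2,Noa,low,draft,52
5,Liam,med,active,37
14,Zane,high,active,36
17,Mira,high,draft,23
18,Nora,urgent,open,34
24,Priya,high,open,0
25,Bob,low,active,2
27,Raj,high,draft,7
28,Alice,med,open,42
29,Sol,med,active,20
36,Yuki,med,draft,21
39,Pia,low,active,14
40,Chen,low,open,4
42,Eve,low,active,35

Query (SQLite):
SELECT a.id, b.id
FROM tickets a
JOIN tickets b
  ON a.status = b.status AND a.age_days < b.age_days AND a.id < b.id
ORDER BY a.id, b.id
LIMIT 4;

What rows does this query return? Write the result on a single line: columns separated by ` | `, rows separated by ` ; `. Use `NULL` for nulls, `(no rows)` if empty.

18 | 28 ; 24 | 28 ; 24 | 40 ; 25 | 29

Pairs (a,b) with same status, a.age_days < b.age_days, a.id < b.id.
status groups: active:{5,14,25,29,39,42} draft:{2,17,27,36} open:{18,24,28,40}
Ordered by (a.id, b.id); first 4.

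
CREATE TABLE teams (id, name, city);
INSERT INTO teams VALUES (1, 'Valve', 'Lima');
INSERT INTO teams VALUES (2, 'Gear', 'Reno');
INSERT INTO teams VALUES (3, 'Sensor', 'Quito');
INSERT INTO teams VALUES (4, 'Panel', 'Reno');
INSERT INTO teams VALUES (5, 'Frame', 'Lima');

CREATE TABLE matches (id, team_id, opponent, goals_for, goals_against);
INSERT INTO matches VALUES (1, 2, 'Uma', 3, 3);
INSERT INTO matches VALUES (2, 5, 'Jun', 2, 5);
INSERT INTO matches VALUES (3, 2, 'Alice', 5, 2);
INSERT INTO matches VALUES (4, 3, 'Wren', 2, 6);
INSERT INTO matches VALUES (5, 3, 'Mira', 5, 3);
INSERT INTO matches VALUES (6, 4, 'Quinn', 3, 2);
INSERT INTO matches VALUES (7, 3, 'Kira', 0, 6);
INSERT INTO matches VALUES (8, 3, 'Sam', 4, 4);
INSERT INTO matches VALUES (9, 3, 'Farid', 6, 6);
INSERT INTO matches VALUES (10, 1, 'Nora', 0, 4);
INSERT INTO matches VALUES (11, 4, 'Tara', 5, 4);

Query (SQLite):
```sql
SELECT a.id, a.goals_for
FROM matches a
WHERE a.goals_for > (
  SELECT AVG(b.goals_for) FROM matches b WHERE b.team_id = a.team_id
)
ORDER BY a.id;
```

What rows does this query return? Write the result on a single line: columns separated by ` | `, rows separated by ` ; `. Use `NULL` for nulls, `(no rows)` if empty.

3 | 5 ; 5 | 5 ; 8 | 4 ; 9 | 6 ; 11 | 5

For each matches row a, compute AVG(goals_for) over rows sharing a.team_id.
Keep row a if a.goals_for > that per-group AVG.
  team_id=1: AVG(goals_for) = 0.0
  team_id=2: AVG(goals_for) = 4.0
  team_id=3: AVG(goals_for) = 3.4
  team_id=4: AVG(goals_for) = 4.0
  team_id=5: AVG(goals_for) = 2.0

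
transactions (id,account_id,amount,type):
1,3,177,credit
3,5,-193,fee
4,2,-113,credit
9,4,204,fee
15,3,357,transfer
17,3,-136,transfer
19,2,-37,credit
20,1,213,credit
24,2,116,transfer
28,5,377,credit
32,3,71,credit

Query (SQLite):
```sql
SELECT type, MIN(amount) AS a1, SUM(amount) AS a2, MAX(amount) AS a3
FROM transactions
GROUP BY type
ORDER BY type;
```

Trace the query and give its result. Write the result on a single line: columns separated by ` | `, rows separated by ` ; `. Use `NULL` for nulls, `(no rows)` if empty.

Group transactions by type.
Per group compute: MIN(amount), SUM(amount), MAX(amount).
  credit: ids {1, 4, 19, 20, 28, 32} → MIN(amount)=-113, SUM(amount)=688, MAX(amount)=377
  fee: ids {3, 9} → MIN(amount)=-193, SUM(amount)=11, MAX(amount)=204
  transfer: ids {15, 17, 24} → MIN(amount)=-136, SUM(amount)=337, MAX(amount)=357

credit | -113 | 688 | 377 ; fee | -193 | 11 | 204 ; transfer | -136 | 337 | 357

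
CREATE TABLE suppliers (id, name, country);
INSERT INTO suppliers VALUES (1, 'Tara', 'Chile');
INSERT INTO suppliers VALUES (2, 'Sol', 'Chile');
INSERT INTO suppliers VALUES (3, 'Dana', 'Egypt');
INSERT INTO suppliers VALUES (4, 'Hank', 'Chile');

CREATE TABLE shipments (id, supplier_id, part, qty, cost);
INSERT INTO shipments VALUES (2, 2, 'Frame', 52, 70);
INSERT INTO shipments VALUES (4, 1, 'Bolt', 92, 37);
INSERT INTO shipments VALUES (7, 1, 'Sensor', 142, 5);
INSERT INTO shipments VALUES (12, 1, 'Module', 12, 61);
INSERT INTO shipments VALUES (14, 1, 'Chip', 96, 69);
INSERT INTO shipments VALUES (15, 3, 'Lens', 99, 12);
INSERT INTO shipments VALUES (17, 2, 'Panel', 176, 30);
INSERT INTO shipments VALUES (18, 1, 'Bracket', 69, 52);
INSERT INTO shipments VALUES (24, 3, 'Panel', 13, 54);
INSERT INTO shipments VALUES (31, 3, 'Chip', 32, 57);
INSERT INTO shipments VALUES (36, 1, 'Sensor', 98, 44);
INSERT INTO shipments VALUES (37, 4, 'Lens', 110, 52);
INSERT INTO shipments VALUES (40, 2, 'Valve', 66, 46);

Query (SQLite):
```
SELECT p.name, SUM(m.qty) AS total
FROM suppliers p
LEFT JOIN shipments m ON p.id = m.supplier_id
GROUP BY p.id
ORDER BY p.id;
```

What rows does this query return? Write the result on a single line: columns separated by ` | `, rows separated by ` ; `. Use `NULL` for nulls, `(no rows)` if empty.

Tara | 509 ; Sol | 294 ; Dana | 144 ; Hank | 110

LEFT JOIN keeps every suppliers row; unmatched ones get NULL for shipments columns.
Group by suppliers.id and compute SUM(m.qty). SUM over an all-NULL group is NULL.
  1: ids {4, 7, 12, 14, 18, 36} → SUM(m.qty)=509
  2: ids {2, 17, 40} → SUM(m.qty)=294
  3: ids {15, 24, 31} → SUM(m.qty)=144
  4: ids {37} → SUM(m.qty)=110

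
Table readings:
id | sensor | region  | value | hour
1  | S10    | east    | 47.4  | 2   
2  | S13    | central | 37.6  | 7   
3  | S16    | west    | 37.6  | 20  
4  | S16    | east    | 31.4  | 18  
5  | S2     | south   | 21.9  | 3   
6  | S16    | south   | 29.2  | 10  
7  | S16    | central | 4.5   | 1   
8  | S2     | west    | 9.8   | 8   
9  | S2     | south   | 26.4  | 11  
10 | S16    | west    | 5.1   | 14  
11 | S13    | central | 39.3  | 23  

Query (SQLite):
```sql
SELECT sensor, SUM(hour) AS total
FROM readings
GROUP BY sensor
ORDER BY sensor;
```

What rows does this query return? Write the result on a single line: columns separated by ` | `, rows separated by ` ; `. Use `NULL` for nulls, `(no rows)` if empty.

S10 | 2 ; S13 | 30 ; S16 | 63 ; S2 | 22

Partition readings by sensor; compute SUM(hour) within each group.
  S10: ids {1} → SUM(hour)=2
  S13: ids {2, 11} → SUM(hour)=30
  S16: ids {3, 4, 6, 7, 10} → SUM(hour)=63
  S2: ids {5, 8, 9} → SUM(hour)=22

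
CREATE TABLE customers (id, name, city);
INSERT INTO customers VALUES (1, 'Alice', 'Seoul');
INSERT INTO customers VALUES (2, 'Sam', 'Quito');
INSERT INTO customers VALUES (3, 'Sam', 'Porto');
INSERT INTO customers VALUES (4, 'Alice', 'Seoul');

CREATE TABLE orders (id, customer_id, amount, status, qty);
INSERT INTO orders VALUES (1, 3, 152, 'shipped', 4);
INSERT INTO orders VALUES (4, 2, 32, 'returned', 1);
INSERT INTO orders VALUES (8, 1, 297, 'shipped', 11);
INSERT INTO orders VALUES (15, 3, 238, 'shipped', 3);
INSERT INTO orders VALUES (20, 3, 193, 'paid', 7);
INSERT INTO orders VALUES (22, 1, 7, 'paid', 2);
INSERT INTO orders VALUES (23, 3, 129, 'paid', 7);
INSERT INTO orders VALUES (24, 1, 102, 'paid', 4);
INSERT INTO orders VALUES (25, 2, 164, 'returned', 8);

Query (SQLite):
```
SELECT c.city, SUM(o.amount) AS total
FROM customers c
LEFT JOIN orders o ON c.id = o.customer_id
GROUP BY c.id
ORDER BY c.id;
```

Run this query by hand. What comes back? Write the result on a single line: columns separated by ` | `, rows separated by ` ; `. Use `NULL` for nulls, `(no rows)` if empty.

LEFT JOIN keeps every customers row; unmatched ones get NULL for orders columns.
Group by customers.id and compute SUM(o.amount). SUM over an all-NULL group is NULL.
  1: ids {8, 22, 24} → SUM(o.amount)=406
  2: ids {4, 25} → SUM(o.amount)=196
  3: ids {1, 15, 20, 23} → SUM(o.amount)=712
  4: ids {—} → SUM(o.amount)=NULL

Seoul | 406 ; Quito | 196 ; Porto | 712 ; Seoul | NULL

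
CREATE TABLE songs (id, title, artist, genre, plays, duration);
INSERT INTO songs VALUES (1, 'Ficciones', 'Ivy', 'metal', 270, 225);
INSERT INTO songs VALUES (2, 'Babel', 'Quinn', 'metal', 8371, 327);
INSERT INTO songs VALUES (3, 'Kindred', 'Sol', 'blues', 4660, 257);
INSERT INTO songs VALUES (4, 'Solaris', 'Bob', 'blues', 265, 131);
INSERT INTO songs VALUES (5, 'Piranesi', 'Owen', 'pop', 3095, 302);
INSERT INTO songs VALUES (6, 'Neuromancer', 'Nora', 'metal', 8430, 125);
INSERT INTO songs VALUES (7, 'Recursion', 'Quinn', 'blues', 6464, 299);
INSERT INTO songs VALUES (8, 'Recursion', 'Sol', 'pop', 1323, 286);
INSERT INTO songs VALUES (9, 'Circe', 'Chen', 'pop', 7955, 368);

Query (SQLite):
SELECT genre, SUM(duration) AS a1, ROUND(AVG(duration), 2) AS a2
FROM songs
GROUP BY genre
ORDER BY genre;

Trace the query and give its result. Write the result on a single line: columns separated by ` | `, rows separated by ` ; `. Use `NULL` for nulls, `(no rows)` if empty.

blues | 687 | 229 ; metal | 677 | 225.67 ; pop | 956 | 318.67

Group songs by genre.
Per group compute: SUM(duration), ROUND(AVG(duration), 2).
  blues: ids {3, 4, 7} → SUM(duration)=687, ROUND(AVG(duration), 2)=229
  metal: ids {1, 2, 6} → SUM(duration)=677, ROUND(AVG(duration), 2)=225.67
  pop: ids {5, 8, 9} → SUM(duration)=956, ROUND(AVG(duration), 2)=318.67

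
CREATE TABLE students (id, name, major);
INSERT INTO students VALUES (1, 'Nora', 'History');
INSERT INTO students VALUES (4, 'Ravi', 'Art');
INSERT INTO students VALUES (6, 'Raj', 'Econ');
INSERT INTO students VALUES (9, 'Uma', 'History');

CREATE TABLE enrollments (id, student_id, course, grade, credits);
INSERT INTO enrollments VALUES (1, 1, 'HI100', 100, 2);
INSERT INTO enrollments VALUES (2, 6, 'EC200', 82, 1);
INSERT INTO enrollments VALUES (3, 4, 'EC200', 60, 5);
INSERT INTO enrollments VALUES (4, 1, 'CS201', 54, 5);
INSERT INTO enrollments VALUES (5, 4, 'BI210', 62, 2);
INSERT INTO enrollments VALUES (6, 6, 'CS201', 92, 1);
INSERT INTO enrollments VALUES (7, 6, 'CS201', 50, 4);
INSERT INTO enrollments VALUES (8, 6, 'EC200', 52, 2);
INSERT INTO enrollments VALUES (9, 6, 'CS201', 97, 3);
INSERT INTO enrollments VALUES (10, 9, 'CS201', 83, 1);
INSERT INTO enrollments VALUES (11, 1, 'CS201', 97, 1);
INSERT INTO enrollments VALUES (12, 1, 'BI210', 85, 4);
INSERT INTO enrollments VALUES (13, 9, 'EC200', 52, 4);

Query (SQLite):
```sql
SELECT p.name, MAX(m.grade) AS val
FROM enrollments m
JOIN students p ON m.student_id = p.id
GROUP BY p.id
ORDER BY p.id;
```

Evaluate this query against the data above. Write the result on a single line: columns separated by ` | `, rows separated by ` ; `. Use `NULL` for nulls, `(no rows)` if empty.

Nora | 100 ; Ravi | 62 ; Raj | 97 ; Uma | 83

Join each enrollments row to its students via student_id.
Group joined rows by students.id; compute MAX(m.grade) per group.
  1: ids {1, 4, 11, 12} → MAX(m.grade)=100
  4: ids {3, 5} → MAX(m.grade)=62
  6: ids {2, 6, 7, 8, 9} → MAX(m.grade)=97
  9: ids {10, 13} → MAX(m.grade)=83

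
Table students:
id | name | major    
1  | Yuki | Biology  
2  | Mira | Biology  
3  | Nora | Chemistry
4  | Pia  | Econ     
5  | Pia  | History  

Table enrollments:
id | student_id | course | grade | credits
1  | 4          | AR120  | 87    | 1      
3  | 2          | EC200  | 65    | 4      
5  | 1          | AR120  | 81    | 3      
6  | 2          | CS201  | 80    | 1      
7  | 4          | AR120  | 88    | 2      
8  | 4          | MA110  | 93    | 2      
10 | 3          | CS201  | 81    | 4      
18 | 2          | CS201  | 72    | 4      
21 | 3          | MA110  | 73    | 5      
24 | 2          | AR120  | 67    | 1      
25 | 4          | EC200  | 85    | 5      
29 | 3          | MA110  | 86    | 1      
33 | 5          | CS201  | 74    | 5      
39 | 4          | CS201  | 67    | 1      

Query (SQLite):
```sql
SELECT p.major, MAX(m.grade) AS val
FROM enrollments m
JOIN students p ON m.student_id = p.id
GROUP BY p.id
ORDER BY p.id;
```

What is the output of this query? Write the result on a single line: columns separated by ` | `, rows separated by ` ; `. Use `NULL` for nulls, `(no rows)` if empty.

Join each enrollments row to its students via student_id.
Group joined rows by students.id; compute MAX(m.grade) per group.
  1: ids {5} → MAX(m.grade)=81
  2: ids {3, 6, 18, 24} → MAX(m.grade)=80
  3: ids {10, 21, 29} → MAX(m.grade)=86
  4: ids {1, 7, 8, 25, 39} → MAX(m.grade)=93
  5: ids {33} → MAX(m.grade)=74

Biology | 81 ; Biology | 80 ; Chemistry | 86 ; Econ | 93 ; History | 74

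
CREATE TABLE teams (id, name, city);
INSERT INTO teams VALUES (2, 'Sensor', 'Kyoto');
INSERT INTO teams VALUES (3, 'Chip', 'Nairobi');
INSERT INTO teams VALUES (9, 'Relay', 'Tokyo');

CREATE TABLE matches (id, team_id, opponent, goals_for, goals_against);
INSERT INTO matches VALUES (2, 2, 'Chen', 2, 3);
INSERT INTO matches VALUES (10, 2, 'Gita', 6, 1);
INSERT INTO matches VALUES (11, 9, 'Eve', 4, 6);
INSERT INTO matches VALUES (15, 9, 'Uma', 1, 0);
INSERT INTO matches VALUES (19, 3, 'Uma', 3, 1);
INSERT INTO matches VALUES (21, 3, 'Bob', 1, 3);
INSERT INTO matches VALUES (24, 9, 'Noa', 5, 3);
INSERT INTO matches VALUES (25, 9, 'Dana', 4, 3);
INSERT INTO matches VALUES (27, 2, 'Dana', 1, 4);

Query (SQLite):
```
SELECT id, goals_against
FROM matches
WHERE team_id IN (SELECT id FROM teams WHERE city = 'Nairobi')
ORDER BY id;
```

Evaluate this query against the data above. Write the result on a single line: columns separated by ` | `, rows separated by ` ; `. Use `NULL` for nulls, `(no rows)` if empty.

19 | 1 ; 21 | 3

Inner query: teams.id where city = 'Nairobi'.
Outer: keep matches rows whose team_id is in that set.
Inner query → {3}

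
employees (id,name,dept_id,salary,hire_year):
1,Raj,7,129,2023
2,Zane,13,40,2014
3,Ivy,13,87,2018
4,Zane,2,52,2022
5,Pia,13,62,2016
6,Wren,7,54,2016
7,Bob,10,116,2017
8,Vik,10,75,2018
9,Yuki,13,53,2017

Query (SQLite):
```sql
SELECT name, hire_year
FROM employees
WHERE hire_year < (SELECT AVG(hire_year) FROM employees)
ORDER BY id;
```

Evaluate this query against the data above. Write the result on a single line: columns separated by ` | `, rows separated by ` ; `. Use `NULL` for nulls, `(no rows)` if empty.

Scalar subquery: AVG(hire_year) over all employees rows = 2017.888889 (≈; comparison uses full precision).
Keep rows where hire_year < that value.

Zane | 2014 ; Pia | 2016 ; Wren | 2016 ; Bob | 2017 ; Yuki | 2017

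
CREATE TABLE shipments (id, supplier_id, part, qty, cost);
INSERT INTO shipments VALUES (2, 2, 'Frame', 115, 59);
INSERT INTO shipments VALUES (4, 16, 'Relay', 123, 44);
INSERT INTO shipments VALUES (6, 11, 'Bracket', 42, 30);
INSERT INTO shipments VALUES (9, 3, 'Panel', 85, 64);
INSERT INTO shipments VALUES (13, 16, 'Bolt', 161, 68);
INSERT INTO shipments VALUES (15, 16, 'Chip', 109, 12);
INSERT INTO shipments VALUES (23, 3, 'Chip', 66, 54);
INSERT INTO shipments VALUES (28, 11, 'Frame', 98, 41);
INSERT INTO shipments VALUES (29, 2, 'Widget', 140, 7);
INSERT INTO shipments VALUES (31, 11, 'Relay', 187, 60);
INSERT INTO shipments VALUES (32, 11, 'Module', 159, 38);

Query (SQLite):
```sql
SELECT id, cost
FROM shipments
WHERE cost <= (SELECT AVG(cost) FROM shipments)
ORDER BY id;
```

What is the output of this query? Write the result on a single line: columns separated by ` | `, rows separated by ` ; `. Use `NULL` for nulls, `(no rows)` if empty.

6 | 30 ; 15 | 12 ; 28 | 41 ; 29 | 7 ; 32 | 38

Scalar subquery: AVG(cost) over all shipments rows = 43.363636 (≈; comparison uses full precision).
Keep rows where cost <= that value.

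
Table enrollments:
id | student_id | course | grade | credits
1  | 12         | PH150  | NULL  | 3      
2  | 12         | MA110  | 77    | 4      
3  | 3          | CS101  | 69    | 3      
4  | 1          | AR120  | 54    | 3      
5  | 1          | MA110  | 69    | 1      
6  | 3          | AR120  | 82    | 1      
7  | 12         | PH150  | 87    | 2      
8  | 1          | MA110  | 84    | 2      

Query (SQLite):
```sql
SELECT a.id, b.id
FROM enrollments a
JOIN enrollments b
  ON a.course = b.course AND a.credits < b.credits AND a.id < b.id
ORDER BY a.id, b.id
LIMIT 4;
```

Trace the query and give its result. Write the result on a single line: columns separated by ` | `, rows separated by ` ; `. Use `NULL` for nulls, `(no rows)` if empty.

5 | 8

Pairs (a,b) with same course, a.credits < b.credits, a.id < b.id.
course groups: AR120:{4,6} CS101:{3} MA110:{2,5,8} PH150:{1,7}
Ordered by (a.id, b.id); first 4.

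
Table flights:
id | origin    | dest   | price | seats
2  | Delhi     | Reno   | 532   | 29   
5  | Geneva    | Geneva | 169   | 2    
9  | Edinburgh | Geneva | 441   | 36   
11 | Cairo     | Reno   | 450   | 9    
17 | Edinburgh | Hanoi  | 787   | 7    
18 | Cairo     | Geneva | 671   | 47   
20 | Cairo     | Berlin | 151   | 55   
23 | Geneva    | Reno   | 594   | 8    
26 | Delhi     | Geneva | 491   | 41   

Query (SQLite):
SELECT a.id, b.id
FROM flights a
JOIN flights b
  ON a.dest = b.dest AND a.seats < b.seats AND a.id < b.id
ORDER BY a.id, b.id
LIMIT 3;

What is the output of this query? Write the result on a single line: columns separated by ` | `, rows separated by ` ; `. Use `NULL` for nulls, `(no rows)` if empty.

Pairs (a,b) with same dest, a.seats < b.seats, a.id < b.id.
dest groups: Berlin:{20} Geneva:{5,9,18,26} Hanoi:{17} Reno:{2,11,23}
Ordered by (a.id, b.id); first 3.

5 | 9 ; 5 | 18 ; 5 | 26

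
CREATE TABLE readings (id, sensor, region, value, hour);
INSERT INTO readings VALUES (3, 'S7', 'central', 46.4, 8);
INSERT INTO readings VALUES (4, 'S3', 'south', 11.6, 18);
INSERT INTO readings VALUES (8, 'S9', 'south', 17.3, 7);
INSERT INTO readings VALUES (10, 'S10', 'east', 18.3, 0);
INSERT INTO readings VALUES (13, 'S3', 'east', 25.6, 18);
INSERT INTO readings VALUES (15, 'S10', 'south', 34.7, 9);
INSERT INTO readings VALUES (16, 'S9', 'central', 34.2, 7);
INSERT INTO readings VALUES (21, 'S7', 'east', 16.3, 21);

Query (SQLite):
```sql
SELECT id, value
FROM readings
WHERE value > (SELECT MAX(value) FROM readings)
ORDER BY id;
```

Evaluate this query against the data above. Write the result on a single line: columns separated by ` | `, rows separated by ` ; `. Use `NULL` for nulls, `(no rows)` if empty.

(no rows)

Scalar subquery: MAX(value) over all readings rows = 46.4.
Keep rows where value > that value.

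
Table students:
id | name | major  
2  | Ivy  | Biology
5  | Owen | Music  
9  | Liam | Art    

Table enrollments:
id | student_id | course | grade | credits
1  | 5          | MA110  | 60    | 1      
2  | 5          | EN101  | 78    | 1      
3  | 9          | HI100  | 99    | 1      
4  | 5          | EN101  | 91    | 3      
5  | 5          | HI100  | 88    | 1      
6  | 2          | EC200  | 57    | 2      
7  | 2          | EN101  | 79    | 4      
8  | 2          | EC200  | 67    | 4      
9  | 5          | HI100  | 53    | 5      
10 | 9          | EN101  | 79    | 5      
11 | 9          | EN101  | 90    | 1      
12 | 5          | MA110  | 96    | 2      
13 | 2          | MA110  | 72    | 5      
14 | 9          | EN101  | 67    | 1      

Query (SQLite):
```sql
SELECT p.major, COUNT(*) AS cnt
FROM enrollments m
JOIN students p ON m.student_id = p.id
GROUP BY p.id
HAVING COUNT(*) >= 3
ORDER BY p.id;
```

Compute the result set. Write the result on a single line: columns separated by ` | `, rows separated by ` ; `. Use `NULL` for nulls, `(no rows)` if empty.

Biology | 4 ; Music | 6 ; Art | 4

Join each enrollments row to its students via student_id.
Group joined rows by students.id; compute COUNT(*) per group.
HAVING: keep groups with count ≥ 3.
  2: ids {6, 7, 8, 13} → COUNT(*)=4
  5: ids {1, 2, 4, 5, 9, 12} → COUNT(*)=6
  9: ids {3, 10, 11, 14} → COUNT(*)=4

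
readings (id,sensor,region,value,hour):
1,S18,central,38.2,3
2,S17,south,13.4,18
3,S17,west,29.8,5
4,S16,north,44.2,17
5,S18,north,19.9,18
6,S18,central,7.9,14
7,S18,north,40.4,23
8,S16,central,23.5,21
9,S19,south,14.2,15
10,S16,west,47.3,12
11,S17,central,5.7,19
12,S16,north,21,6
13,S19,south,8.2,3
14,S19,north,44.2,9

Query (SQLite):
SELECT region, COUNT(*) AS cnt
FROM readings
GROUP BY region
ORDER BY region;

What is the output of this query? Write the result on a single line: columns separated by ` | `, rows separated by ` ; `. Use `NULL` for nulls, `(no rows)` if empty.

Partition readings by region; compute COUNT(*) within each group.
  central: ids {1, 6, 8, 11} → COUNT(*)=4
  north: ids {4, 5, 7, 12, 14} → COUNT(*)=5
  south: ids {2, 9, 13} → COUNT(*)=3
  west: ids {3, 10} → COUNT(*)=2

central | 4 ; north | 5 ; south | 3 ; west | 2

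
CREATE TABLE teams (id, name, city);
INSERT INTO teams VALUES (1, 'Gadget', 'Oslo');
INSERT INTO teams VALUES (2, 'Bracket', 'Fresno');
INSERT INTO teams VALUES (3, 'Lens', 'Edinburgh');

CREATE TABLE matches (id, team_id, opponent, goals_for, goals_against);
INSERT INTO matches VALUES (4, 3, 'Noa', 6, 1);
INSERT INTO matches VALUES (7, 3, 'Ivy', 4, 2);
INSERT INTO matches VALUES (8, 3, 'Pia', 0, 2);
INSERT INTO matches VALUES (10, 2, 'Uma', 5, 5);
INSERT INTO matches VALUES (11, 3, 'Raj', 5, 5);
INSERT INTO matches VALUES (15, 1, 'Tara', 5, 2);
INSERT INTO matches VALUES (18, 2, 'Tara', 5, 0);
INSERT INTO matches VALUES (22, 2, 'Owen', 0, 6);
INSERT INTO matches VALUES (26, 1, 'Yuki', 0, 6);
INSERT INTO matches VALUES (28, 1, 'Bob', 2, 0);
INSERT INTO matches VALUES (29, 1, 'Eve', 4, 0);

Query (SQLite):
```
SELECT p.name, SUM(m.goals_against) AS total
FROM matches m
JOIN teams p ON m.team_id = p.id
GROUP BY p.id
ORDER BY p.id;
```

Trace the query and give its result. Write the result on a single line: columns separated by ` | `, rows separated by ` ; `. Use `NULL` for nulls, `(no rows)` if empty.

Gadget | 8 ; Bracket | 11 ; Lens | 10

Join each matches row to its teams via team_id.
Group joined rows by teams.id; compute SUM(m.goals_against) per group.
  1: ids {15, 26, 28, 29} → SUM(m.goals_against)=8
  2: ids {10, 18, 22} → SUM(m.goals_against)=11
  3: ids {4, 7, 8, 11} → SUM(m.goals_against)=10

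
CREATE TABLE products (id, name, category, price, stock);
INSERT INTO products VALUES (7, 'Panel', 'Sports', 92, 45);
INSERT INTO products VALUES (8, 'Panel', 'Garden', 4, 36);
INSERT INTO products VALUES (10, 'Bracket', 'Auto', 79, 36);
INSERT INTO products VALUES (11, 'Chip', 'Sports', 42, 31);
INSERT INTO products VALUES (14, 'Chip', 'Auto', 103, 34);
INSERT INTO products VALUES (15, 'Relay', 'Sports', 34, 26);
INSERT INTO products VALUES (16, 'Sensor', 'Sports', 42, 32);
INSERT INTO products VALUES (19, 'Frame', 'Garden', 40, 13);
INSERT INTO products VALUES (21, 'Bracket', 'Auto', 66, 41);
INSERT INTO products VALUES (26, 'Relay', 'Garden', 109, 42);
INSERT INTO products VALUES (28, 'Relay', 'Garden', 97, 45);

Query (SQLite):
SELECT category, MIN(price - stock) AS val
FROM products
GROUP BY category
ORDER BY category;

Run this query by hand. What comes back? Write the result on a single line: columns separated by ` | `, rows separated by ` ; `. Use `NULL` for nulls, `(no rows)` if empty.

Auto | 25 ; Garden | -32 ; Sports | 8

For each row compute price - stock.
Group by category; take MIN of the expression per group.
  Auto: ids {10, 14, 21} → MIN(price - stock)=25
  Garden: ids {8, 19, 26, 28} → MIN(price - stock)=-32
  Sports: ids {7, 11, 15, 16} → MIN(price - stock)=8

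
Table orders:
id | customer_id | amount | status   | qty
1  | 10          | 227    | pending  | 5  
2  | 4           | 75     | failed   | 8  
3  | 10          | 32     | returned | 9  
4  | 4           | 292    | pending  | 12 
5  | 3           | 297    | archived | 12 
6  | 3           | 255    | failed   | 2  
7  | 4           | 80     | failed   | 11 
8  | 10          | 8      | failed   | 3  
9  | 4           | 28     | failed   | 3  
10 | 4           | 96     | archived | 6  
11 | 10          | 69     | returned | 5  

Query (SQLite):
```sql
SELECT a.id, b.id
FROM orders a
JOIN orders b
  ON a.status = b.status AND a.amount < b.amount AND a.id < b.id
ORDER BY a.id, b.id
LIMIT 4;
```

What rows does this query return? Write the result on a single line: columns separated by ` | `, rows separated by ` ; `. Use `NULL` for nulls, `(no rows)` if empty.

1 | 4 ; 2 | 6 ; 2 | 7 ; 3 | 11

Pairs (a,b) with same status, a.amount < b.amount, a.id < b.id.
status groups: archived:{5,10} failed:{2,6,7,8,9} pending:{1,4} returned:{3,11}
Ordered by (a.id, b.id); first 4.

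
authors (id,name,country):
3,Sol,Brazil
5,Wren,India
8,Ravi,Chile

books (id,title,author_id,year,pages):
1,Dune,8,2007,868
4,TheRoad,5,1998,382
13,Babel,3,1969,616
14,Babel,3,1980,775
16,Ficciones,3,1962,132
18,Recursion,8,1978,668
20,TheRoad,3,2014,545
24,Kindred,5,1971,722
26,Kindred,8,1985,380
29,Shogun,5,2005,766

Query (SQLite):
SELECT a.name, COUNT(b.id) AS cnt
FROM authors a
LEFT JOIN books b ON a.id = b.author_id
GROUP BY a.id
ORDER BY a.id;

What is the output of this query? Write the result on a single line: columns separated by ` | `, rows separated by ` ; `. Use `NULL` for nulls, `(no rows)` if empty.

Sol | 4 ; Wren | 3 ; Ravi | 3

LEFT JOIN keeps every authors row; unmatched ones get NULL for books columns.
Group by authors.id and compute COUNT(b.id). COUNT(col) of an all-NULL group is 0.
  3: ids {13, 14, 16, 20} → COUNT(b.id)=4
  5: ids {4, 24, 29} → COUNT(b.id)=3
  8: ids {1, 18, 26} → COUNT(b.id)=3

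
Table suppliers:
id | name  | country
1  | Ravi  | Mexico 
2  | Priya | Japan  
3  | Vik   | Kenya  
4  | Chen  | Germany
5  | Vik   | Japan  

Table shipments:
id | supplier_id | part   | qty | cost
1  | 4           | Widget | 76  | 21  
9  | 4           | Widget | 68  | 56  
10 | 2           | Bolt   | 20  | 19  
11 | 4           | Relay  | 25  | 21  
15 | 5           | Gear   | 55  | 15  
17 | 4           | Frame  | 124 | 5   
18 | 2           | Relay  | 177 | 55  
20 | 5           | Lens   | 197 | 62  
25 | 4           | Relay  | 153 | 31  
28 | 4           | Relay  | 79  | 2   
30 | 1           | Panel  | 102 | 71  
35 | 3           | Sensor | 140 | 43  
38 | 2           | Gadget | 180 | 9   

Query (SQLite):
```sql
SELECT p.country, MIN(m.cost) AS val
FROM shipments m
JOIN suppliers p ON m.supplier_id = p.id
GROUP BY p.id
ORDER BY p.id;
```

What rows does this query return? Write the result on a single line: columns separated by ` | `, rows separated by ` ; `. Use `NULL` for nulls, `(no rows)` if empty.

Join each shipments row to its suppliers via supplier_id.
Group joined rows by suppliers.id; compute MIN(m.cost) per group.
  1: ids {30} → MIN(m.cost)=71
  2: ids {10, 18, 38} → MIN(m.cost)=9
  3: ids {35} → MIN(m.cost)=43
  4: ids {1, 9, 11, 17, 25, 28} → MIN(m.cost)=2
  5: ids {15, 20} → MIN(m.cost)=15

Mexico | 71 ; Japan | 9 ; Kenya | 43 ; Germany | 2 ; Japan | 15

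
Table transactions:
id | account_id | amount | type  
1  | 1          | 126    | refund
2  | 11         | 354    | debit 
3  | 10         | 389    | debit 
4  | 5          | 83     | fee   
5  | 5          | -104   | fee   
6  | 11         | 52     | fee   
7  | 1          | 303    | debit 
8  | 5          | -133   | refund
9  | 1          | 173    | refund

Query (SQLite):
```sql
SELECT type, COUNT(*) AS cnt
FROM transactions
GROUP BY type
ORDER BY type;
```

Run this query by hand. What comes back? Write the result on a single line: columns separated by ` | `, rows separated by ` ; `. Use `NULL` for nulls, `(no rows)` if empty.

debit | 3 ; fee | 3 ; refund | 3

Partition transactions by type; compute COUNT(*) within each group.
  debit: ids {2, 3, 7} → COUNT(*)=3
  fee: ids {4, 5, 6} → COUNT(*)=3
  refund: ids {1, 8, 9} → COUNT(*)=3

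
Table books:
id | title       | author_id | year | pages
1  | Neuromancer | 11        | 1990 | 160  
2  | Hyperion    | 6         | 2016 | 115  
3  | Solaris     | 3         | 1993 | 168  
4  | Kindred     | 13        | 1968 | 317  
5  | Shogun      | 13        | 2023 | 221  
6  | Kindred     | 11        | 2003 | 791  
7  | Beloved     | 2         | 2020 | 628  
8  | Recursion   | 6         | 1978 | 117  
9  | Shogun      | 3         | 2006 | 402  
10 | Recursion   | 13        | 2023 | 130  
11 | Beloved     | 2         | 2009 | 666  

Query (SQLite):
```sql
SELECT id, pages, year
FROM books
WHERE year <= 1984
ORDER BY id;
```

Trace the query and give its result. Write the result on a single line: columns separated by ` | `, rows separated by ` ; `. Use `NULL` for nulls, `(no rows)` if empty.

4 | 317 | 1968 ; 8 | 117 | 1978

year <= 1984: ids {4, 8}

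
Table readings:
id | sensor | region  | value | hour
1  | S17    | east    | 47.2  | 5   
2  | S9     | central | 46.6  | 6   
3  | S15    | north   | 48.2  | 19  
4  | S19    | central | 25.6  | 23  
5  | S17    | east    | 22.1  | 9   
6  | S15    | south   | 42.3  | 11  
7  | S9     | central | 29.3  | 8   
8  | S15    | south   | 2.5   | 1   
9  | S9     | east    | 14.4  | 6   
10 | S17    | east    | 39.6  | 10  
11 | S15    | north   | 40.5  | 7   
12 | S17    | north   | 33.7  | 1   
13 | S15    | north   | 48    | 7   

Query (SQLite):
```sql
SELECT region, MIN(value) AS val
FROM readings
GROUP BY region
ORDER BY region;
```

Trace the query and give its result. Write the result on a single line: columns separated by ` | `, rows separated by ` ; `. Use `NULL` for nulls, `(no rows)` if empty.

central | 25.6 ; east | 14.4 ; north | 33.7 ; south | 2.5

Partition readings by region; compute MIN(value) within each group.
  central: ids {2, 4, 7} → MIN(value)=25.6
  east: ids {1, 5, 9, 10} → MIN(value)=14.4
  north: ids {3, 11, 12, 13} → MIN(value)=33.7
  south: ids {6, 8} → MIN(value)=2.5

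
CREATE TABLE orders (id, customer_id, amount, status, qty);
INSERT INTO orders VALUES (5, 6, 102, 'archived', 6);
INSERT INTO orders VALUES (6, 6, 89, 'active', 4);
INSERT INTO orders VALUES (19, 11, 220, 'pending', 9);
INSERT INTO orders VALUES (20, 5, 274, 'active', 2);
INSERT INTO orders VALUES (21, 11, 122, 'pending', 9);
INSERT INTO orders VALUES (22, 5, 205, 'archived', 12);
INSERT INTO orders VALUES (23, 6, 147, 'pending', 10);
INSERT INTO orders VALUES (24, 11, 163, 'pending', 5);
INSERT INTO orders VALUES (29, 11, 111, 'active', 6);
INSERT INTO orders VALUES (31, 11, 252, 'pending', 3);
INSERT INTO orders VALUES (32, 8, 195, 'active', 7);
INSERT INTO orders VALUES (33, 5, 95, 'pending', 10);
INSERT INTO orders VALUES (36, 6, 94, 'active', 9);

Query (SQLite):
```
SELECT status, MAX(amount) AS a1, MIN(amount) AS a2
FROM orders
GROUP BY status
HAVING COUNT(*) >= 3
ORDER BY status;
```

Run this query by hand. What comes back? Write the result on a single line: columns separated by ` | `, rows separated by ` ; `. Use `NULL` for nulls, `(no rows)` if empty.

Group orders by status.
Per group compute: MAX(amount), MIN(amount).
HAVING: drop groups with fewer than 3 rows.
  active: ids {6, 20, 29, 32, 36} → MAX(amount)=274, MIN(amount)=89
  archived: ids {5, 22} → MAX(amount)=205, MIN(amount)=102
  pending: ids {19, 21, 23, 24, 31, 33} → MAX(amount)=252, MIN(amount)=95

active | 274 | 89 ; pending | 252 | 95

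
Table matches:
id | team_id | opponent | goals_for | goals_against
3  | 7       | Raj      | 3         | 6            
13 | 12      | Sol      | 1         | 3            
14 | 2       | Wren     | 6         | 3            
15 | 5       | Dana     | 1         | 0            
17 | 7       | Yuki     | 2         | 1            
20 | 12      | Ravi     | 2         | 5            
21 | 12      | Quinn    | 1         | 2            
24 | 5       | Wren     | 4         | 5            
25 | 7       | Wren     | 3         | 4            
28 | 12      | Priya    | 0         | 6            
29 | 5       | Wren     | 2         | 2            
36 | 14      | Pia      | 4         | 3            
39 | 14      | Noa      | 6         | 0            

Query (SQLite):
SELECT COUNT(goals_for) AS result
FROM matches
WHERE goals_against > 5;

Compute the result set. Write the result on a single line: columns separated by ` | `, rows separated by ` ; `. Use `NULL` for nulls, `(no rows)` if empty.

Rows where goals_against > 5 → goals_for values: [3, 0].
COUNT(goals_for) counts non-NULL values → 2.

2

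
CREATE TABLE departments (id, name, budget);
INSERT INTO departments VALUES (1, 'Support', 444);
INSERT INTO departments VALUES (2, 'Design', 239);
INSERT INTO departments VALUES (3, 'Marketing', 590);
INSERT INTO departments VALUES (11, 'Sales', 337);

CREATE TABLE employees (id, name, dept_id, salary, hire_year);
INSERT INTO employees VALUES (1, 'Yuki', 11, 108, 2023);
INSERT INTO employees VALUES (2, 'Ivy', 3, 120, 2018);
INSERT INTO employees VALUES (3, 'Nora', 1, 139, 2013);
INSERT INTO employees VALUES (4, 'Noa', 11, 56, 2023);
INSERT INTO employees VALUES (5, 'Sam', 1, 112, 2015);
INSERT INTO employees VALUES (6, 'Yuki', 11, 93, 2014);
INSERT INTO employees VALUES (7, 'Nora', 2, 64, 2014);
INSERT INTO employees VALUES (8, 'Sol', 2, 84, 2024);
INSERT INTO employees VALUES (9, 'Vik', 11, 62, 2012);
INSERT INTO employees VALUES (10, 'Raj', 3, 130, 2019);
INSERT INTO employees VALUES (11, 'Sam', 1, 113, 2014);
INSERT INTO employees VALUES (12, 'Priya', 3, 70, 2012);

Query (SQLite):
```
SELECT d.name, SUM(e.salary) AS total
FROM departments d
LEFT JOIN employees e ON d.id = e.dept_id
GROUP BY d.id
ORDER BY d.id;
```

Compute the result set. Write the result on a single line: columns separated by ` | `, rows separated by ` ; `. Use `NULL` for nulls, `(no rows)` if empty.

Support | 364 ; Design | 148 ; Marketing | 320 ; Sales | 319

LEFT JOIN keeps every departments row; unmatched ones get NULL for employees columns.
Group by departments.id and compute SUM(e.salary). SUM over an all-NULL group is NULL.
  1: ids {3, 5, 11} → SUM(e.salary)=364
  2: ids {7, 8} → SUM(e.salary)=148
  3: ids {2, 10, 12} → SUM(e.salary)=320
  11: ids {1, 4, 6, 9} → SUM(e.salary)=319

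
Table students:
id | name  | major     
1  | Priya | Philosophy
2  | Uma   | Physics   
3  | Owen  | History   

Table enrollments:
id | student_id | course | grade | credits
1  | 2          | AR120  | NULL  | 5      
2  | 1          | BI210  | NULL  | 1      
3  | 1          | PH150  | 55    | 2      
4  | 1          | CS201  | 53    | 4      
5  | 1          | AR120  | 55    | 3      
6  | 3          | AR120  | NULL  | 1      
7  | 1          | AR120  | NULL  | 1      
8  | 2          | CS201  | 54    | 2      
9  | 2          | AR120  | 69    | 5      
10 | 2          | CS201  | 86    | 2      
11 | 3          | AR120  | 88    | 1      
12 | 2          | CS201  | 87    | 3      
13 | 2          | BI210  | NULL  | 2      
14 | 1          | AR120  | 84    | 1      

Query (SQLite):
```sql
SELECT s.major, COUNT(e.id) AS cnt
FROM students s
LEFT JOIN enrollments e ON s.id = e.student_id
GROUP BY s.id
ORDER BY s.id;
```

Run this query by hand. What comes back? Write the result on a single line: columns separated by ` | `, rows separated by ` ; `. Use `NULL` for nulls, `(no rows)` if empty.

LEFT JOIN keeps every students row; unmatched ones get NULL for enrollments columns.
Group by students.id and compute COUNT(e.id). COUNT(col) of an all-NULL group is 0.
  1: ids {2, 3, 4, 5, 7, 14} → COUNT(e.id)=6
  2: ids {1, 8, 9, 10, 12, 13} → COUNT(e.id)=6
  3: ids {6, 11} → COUNT(e.id)=2

Philosophy | 6 ; Physics | 6 ; History | 2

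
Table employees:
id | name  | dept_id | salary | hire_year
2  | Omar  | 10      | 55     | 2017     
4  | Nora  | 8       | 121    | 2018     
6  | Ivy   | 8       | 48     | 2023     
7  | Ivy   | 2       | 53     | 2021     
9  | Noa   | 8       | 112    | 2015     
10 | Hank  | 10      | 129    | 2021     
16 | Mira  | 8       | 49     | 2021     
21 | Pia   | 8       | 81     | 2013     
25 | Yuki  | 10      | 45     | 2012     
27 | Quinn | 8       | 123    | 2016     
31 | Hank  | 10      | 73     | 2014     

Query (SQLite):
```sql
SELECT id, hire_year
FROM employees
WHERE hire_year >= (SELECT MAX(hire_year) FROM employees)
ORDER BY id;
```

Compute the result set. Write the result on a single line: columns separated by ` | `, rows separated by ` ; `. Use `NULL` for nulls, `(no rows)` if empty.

Scalar subquery: MAX(hire_year) over all employees rows = 2023.
Keep rows where hire_year >= that value.

6 | 2023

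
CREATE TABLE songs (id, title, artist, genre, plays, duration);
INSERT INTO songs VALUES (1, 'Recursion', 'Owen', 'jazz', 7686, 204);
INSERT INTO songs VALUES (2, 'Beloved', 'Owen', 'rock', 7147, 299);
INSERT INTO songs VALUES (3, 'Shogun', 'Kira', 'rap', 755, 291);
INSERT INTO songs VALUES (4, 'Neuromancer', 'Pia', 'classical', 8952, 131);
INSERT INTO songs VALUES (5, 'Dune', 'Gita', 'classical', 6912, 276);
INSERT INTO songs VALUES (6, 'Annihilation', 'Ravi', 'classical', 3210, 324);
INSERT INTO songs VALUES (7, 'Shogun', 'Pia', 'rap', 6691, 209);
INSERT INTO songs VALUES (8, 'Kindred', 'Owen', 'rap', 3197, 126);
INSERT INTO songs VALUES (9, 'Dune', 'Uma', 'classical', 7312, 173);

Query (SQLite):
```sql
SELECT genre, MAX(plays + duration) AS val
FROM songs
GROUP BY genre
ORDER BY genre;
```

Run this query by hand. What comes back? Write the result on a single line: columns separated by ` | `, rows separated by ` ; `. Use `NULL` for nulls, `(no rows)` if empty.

classical | 9083 ; jazz | 7890 ; rap | 6900 ; rock | 7446

For each row compute plays + duration.
Group by genre; take MAX of the expression per group.
  classical: ids {4, 5, 6, 9} → MAX(plays + duration)=9083
  jazz: ids {1} → MAX(plays + duration)=7890
  rap: ids {3, 7, 8} → MAX(plays + duration)=6900
  rock: ids {2} → MAX(plays + duration)=7446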